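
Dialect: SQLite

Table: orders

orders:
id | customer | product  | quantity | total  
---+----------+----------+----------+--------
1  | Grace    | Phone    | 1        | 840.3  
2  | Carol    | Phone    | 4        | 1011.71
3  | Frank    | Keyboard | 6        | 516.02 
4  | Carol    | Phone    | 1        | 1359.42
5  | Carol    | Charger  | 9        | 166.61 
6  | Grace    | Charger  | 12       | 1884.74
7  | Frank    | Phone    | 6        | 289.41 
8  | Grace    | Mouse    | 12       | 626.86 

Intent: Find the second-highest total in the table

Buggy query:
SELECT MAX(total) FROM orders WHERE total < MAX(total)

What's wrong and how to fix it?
Bug: MAX(total) on the right of the comparison is an aggregate-in-WHERE error

Fix: Put the inner MAX in a scalar subquery

Corrected query:
SELECT MAX(total) FROM orders WHERE total < (SELECT MAX(total) FROM orders)

Result:
MAX(total)
----------
1359.42   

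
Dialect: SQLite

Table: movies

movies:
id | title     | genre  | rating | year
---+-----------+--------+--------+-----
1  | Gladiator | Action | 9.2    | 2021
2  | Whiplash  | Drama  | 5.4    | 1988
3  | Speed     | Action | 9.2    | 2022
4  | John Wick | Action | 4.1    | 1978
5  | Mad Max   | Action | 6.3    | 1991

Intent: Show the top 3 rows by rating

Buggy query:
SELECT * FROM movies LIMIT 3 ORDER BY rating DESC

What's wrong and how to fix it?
Bug: ORDER BY cannot follow LIMIT; LIMIT is the final clause

Fix: Swap the clauses: ORDER BY first, then LIMIT

Corrected query:
SELECT * FROM movies ORDER BY rating DESC LIMIT 3

Result:
id | title     | genre  | rating | year
---+-----------+--------+--------+-----
1  | Gladiator | Action | 9.2    | 2021
3  | Speed     | Action | 9.2    | 2022
5  | Mad Max   | Action | 6.3    | 1991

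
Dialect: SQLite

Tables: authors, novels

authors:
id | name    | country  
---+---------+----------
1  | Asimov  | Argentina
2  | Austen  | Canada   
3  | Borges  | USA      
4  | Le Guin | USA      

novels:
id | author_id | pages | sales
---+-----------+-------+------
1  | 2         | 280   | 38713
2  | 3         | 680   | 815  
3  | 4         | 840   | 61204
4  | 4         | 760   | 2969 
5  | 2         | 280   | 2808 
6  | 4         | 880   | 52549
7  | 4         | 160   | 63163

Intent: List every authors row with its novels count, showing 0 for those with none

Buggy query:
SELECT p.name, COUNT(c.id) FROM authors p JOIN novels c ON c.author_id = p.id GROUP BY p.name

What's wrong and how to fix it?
Bug: INNER JOIN drops authors rows that have no matching novels rows

Fix: Use LEFT JOIN so parents without children still appear (COUNT(c.id) gives 0)

Corrected query:
SELECT p.name, COUNT(c.id) FROM authors p LEFT JOIN novels c ON c.author_id = p.id GROUP BY p.name

Result:
name    | COUNT(c.id)
--------+------------
Asimov  | 0          
Austen  | 2          
Borges  | 1          
Le Guin | 4          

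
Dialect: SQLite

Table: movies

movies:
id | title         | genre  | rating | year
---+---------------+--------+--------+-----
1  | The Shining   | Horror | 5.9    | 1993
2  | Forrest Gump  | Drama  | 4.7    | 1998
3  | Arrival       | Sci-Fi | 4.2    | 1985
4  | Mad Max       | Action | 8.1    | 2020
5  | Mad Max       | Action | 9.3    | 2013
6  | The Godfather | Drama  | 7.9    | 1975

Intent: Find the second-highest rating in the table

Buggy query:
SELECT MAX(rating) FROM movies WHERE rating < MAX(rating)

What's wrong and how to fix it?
Bug: MAX(rating) on the right of the comparison is an aggregate-in-WHERE error

Fix: Compute the overall MAX in a subquery, then take MAX of rows below it

Corrected query:
SELECT MAX(rating) FROM movies WHERE rating < (SELECT MAX(rating) FROM movies)

Result:
MAX(rating)
-----------
8.1        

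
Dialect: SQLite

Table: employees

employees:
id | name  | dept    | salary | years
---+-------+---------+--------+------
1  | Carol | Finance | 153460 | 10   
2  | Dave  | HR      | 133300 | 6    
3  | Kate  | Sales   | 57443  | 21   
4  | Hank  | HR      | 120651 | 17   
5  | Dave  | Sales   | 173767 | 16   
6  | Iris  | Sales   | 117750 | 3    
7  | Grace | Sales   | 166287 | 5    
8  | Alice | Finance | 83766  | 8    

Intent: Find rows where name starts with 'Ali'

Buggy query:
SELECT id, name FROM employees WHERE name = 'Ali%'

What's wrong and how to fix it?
Bug: '=' compares the literal string including the % character; pattern matching needs LIKE

Fix: Use LIKE for wildcard pattern matching

Corrected query:
SELECT id, name FROM employees WHERE name LIKE 'Ali%'

Result:
id | name 
---+------
8  | Alice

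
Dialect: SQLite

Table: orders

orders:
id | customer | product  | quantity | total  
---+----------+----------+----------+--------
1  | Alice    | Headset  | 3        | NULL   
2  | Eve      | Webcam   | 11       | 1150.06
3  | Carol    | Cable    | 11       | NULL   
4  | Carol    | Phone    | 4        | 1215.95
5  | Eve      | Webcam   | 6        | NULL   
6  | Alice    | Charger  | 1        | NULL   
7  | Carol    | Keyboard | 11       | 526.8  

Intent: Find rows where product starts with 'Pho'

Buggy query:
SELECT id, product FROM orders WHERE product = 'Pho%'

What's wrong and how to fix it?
Bug: '=' compares the literal string including the % character; pattern matching needs LIKE

Fix: Use LIKE for wildcard pattern matching

Corrected query:
SELECT id, product FROM orders WHERE product LIKE 'Pho%'

Result:
id | product
---+--------
4  | Phone  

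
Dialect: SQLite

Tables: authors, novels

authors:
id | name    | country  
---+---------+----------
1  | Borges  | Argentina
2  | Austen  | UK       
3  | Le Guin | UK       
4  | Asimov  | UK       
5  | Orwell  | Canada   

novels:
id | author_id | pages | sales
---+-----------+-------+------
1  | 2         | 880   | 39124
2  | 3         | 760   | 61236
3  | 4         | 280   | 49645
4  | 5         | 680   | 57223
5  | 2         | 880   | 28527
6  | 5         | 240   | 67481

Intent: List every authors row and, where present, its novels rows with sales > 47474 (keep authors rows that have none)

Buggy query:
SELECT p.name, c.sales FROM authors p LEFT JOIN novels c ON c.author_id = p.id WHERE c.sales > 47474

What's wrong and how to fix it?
Bug: A WHERE condition on the right-hand table after LEFT JOIN drops unmatched parents

Fix: Move the right-table condition into the ON clause so unmatched parents are kept

Corrected query:
SELECT p.name, c.sales FROM authors p LEFT JOIN novels c ON c.author_id = p.id AND c.sales > 47474

Result:
name    | sales
--------+------
Borges  | NULL 
Austen  | NULL 
Le Guin | 61236
Asimov  | 49645
Orwell  | 57223
Orwell  | 67481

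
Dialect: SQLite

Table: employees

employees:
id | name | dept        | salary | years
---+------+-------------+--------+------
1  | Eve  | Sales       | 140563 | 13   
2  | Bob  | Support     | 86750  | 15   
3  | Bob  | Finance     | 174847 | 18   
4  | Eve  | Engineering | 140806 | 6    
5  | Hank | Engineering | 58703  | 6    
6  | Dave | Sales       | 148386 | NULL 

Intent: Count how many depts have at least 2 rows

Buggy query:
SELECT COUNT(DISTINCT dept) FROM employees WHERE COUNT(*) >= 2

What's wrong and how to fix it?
Bug: WHERE filters individual rows, not groups, so a group-level COUNT is invalid there

Fix: Group first with HAVING COUNT(*) >= 2, then COUNT the resulting groups

Corrected query:
SELECT COUNT(*) FROM (SELECT dept FROM employees GROUP BY dept HAVING COUNT(*) >= 2)

Result:
COUNT(*)
--------
2       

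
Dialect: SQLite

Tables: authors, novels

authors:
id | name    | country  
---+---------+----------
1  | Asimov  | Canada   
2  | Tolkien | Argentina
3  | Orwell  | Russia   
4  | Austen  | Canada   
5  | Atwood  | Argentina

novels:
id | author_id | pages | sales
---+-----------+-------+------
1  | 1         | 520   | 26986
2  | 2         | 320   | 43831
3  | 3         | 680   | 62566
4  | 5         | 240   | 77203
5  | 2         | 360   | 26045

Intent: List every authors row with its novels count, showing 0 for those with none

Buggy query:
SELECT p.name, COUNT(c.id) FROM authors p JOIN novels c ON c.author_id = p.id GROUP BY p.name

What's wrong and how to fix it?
Bug: An inner join excludes parents with zero children

Fix: Use LEFT JOIN so parents without children still appear (COUNT(c.id) gives 0)

Corrected query:
SELECT p.name, COUNT(c.id) FROM authors p LEFT JOIN novels c ON c.author_id = p.id GROUP BY p.name

Result:
name    | COUNT(c.id)
--------+------------
Asimov  | 1          
Atwood  | 1          
Austen  | 0          
Orwell  | 1          
Tolkien | 2          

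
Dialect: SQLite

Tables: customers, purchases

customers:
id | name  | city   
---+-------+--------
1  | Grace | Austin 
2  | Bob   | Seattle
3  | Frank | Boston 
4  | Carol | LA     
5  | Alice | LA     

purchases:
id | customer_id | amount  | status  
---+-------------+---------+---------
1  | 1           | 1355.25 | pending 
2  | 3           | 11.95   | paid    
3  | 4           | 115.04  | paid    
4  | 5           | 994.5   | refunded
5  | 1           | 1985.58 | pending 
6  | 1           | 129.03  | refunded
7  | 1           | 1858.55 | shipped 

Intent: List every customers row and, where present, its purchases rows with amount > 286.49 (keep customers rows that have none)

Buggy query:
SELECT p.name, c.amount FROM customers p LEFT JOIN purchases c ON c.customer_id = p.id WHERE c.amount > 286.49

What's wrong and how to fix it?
Bug: A WHERE condition on the right-hand table after LEFT JOIN drops unmatched parents

Fix: Move the right-table condition into the ON clause so unmatched parents are kept

Corrected query:
SELECT p.name, c.amount FROM customers p LEFT JOIN purchases c ON c.customer_id = p.id AND c.amount > 286.49

Result:
name  | amount 
------+--------
Grace | 1355.25
Grace | 1858.55
Grace | 1985.58
Bob   | NULL   
Frank | NULL   
Carol | NULL   
Alice | 994.5  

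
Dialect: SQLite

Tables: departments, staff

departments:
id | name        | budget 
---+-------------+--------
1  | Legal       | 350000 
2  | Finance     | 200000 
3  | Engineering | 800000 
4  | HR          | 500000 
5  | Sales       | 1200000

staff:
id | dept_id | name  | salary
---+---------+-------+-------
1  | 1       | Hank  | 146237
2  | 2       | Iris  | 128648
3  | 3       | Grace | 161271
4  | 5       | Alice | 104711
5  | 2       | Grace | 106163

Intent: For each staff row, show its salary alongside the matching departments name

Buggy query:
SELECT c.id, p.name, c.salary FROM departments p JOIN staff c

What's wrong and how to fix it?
Bug: JOIN with no ON clause produces a cartesian product; every staff row pairs with every departments row

Fix: Add ON c.dept_id = p.id to the JOIN

Corrected query:
SELECT c.id, p.name, c.salary FROM departments p JOIN staff c ON c.dept_id = p.id

Result:
id | name        | salary
---+-------------+-------
1  | Legal       | 146237
2  | Finance     | 128648
3  | Engineering | 161271
4  | Sales       | 104711
5  | Finance     | 106163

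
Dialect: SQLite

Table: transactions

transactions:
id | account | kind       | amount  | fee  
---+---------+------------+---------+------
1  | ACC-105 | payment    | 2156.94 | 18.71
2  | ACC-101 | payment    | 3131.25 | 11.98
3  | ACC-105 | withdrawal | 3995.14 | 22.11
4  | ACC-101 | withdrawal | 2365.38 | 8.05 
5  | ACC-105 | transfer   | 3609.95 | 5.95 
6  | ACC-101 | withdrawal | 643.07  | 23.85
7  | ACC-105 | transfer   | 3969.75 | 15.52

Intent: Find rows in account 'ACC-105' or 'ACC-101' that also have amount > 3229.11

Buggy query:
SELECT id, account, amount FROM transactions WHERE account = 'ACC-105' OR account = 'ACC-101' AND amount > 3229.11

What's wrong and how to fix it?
Bug: AND binds tighter than OR, so this parses as account = 'ACC-105' OR (account = 'ACC-101' AND amount > 3229.11)

Fix: Add parentheses around the OR so the AND applies to both alternatives

Corrected query:
SELECT id, account, amount FROM transactions WHERE (account = 'ACC-105' OR account = 'ACC-101') AND amount > 3229.11

Result:
id | account | amount 
---+---------+--------
3  | ACC-105 | 3995.14
5  | ACC-105 | 3609.95
7  | ACC-105 | 3969.75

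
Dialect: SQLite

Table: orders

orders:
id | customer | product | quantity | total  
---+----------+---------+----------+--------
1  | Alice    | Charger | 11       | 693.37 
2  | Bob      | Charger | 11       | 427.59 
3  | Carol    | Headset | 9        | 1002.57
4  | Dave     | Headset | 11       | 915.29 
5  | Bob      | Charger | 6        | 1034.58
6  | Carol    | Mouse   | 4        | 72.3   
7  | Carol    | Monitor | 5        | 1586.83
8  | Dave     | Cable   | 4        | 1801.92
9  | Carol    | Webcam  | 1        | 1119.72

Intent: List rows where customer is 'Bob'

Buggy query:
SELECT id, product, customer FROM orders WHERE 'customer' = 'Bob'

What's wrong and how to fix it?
Bug: Single quotes denote string literals in SQL; the column name is being compared as a constant string

Fix: Reference the column as customer without single quotes

Corrected query:
SELECT id, product, customer FROM orders WHERE customer = 'Bob'

Result:
id | product | customer
---+---------+---------
2  | Charger | Bob     
5  | Charger | Bob     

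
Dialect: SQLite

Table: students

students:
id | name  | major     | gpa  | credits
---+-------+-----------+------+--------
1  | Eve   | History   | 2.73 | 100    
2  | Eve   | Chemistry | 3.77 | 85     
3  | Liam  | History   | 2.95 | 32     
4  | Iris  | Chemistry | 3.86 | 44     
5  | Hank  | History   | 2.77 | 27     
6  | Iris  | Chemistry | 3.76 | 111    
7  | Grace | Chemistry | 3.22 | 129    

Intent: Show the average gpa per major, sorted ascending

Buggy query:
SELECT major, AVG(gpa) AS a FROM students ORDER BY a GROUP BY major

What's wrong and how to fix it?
Bug: GROUP BY must precede ORDER BY

Fix: Reorder: SELECT … FROM … GROUP BY … ORDER BY …

Corrected query:
SELECT major, AVG(gpa) AS a FROM students GROUP BY major ORDER BY a

Result:
major     | a       
----------+---------
History   | 2.816667
Chemistry | 3.6525  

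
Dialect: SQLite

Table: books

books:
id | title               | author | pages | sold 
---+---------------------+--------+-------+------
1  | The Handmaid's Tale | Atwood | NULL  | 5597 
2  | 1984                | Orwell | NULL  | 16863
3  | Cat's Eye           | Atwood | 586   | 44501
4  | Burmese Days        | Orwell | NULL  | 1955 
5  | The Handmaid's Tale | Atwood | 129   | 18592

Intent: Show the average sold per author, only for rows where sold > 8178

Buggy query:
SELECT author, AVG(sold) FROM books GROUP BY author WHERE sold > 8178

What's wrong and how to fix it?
Bug: WHERE cannot follow GROUP BY

Fix: Move the WHERE clause before GROUP BY

Corrected query:
SELECT author, AVG(sold) FROM books WHERE sold > 8178 GROUP BY author

Result:
author | AVG(sold)
-------+----------
Atwood | 31546.5  
Orwell | 16863    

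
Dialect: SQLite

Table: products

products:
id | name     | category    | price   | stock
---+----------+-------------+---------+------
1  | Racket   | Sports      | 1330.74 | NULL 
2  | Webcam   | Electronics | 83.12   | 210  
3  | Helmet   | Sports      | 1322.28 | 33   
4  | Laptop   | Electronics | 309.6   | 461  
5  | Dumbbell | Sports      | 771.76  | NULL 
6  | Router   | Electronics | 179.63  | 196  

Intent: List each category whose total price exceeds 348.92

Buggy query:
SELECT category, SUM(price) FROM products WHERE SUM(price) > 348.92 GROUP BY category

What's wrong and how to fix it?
Bug: WHERE runs before GROUP BY, so aggregates aren't available there

Fix: Use HAVING (which filters groups after aggregation) instead of WHERE

Corrected query:
SELECT category, SUM(price) FROM products GROUP BY category HAVING SUM(price) > 348.92

Result:
category    | SUM(price)
------------+-----------
Electronics | 572.35    
Sports      | 3424.78   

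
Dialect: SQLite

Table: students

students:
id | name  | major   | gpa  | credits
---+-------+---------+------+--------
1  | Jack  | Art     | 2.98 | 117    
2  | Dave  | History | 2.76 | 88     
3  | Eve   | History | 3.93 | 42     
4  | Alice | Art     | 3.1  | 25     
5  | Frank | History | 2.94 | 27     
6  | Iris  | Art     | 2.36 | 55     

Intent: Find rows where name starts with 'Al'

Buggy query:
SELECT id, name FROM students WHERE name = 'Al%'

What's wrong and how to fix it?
Bug: '=' compares the literal string including the % character; pattern matching needs LIKE

Fix: Replace '=' with LIKE so 'Al%' is treated as a pattern

Corrected query:
SELECT id, name FROM students WHERE name LIKE 'Al%'

Result:
id | name 
---+------
4  | Alice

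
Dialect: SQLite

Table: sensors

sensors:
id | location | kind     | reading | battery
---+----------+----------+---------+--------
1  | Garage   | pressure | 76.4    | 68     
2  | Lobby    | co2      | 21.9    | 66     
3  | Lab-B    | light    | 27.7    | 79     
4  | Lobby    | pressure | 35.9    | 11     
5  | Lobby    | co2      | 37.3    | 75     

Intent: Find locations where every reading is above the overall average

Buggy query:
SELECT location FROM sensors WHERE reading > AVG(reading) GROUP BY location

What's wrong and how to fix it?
Bug: AVG() is an aggregate; it can't sit directly in WHERE

Fix: Use a subquery for AVG and a HAVING MIN(...) filter so the condition holds for every row in the group

Corrected query:
SELECT location FROM sensors GROUP BY location HAVING MIN(reading) > (SELECT AVG(reading) FROM sensors)

Result:
location
--------
Garage  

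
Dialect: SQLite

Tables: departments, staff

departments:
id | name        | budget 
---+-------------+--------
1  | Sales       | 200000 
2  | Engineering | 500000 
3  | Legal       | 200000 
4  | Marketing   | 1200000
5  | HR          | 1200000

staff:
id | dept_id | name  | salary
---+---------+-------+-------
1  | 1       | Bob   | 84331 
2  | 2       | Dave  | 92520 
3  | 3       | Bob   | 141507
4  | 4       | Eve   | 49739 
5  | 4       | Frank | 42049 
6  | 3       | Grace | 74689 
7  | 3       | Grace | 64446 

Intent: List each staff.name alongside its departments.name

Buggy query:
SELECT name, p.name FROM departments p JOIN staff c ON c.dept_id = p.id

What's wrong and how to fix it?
Bug: 'name' exists in both joined tables, so the database can't tell which one is meant

Fix: Prefix ambiguous columns with the table alias

Corrected query:
SELECT c.name, p.name FROM departments p JOIN staff c ON c.dept_id = p.id

Result:
name  | name       
------+------------
Bob   | Sales      
Dave  | Engineering
Bob   | Legal      
Eve   | Marketing  
Frank | Marketing  
Grace | Legal      
Grace | Legal      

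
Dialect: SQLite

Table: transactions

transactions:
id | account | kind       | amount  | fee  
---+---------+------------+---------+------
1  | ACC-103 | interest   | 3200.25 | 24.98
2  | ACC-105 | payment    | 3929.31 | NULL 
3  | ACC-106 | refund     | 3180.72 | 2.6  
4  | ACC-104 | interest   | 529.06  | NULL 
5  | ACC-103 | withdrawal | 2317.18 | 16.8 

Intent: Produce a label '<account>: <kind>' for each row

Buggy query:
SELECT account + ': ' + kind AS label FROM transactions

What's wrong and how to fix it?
Bug: '+' is numeric addition; on text columns SQLite converts them to 0 instead of concatenating

Fix: Use the || operator for string concatenation

Corrected query:
SELECT account || ': ' || kind AS label FROM transactions

Result:
label              
-------------------
ACC-103: interest  
ACC-105: payment   
ACC-106: refund    
ACC-104: interest  
ACC-103: withdrawal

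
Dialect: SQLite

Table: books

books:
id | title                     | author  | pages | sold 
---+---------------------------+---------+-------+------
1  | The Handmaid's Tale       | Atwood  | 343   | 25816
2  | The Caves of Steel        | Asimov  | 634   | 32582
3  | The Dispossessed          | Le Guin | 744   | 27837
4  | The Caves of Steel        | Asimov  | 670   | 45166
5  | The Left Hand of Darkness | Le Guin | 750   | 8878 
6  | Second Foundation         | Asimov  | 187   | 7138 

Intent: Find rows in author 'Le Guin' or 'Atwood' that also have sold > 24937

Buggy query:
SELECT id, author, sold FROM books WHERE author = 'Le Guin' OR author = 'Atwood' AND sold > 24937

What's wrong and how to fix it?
Bug: Without parentheses, AND is evaluated before OR, so the sold filter only applies to the 'Atwood' branch

Fix: Add parentheses around the OR so the AND applies to both alternatives

Corrected query:
SELECT id, author, sold FROM books WHERE (author = 'Le Guin' OR author = 'Atwood') AND sold > 24937

Result:
id | author  | sold 
---+---------+------
1  | Atwood  | 25816
3  | Le Guin | 27837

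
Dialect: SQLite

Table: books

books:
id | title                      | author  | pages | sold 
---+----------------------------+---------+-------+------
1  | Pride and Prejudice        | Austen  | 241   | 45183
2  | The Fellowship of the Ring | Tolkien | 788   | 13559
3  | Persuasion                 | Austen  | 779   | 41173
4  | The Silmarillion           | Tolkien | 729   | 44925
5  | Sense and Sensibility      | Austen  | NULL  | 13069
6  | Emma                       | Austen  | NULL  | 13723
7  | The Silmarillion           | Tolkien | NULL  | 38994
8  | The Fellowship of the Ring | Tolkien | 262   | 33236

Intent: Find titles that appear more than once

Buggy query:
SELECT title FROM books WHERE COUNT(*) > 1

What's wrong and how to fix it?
Bug: COUNT(*) is an aggregate and cannot be used in WHERE

Fix: GROUP BY title, then filter groups with HAVING COUNT(*) > 1

Corrected query:
SELECT title FROM books GROUP BY title HAVING COUNT(*) > 1

Result:
title                     
--------------------------
The Fellowship of the Ring
The Silmarillion          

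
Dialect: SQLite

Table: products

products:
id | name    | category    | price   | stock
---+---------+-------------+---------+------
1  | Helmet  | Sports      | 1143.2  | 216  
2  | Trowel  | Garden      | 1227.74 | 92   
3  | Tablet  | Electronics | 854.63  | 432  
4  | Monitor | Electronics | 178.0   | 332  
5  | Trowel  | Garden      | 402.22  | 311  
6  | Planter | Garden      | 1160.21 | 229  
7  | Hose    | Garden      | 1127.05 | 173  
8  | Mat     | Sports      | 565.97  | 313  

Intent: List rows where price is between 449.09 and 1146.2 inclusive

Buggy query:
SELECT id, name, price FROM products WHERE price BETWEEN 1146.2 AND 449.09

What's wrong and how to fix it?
Bug: BETWEEN expects the lower bound first; with 1146.2 AND 449.09 the range is empty

Fix: Write BETWEEN 449.09 AND 1146.2

Corrected query:
SELECT id, name, price FROM products WHERE price BETWEEN 449.09 AND 1146.2

Result:
id | name   | price  
---+--------+--------
1  | Helmet | 1143.2 
3  | Tablet | 854.63 
7  | Hose   | 1127.05
8  | Mat    | 565.97 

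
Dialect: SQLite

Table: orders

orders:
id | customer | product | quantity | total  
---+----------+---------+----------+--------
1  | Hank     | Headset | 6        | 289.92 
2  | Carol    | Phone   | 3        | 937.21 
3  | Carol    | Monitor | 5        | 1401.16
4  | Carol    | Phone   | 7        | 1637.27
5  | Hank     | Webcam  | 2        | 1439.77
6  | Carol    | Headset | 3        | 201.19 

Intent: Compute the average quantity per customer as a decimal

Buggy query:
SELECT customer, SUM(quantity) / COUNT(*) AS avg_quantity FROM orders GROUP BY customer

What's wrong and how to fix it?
Bug: Both operands are integers, so '/' performs integer division and truncates

Fix: Cast one side to REAL so the division keeps the fractional part

Corrected query:
SELECT customer, SUM(quantity) * 1.0 / COUNT(*) AS avg_quantity FROM orders GROUP BY customer

Result:
customer | avg_quantity
---------+-------------
Carol    | 4.5         
Hank     | 4           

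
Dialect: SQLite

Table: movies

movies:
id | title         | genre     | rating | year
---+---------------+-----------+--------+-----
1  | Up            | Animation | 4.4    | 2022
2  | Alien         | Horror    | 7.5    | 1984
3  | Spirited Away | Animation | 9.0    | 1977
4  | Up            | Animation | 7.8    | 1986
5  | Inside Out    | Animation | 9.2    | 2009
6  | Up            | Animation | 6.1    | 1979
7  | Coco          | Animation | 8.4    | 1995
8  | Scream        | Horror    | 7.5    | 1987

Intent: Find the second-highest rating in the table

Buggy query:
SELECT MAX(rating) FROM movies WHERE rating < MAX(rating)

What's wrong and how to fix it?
Bug: The inner MAX is an aggregate inside WHERE, which is not allowed

Fix: Put the inner MAX in a scalar subquery

Corrected query:
SELECT MAX(rating) FROM movies WHERE rating < (SELECT MAX(rating) FROM movies)

Result:
MAX(rating)
-----------
9          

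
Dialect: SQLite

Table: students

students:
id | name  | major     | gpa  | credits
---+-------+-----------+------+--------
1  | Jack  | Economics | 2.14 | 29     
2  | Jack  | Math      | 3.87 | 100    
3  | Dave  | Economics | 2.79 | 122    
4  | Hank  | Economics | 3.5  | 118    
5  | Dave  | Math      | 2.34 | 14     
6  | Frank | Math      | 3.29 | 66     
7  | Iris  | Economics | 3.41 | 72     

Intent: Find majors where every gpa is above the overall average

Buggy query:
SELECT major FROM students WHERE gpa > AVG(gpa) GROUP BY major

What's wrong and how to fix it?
Bug: WHERE evaluates per row before aggregation, so AVG() is unavailable

Fix: Use a subquery for AVG and a HAVING MIN(...) filter so the condition holds for every row in the group

Corrected query:
SELECT major FROM students GROUP BY major HAVING MIN(gpa) > (SELECT AVG(gpa) FROM students)

Result:
(no rows)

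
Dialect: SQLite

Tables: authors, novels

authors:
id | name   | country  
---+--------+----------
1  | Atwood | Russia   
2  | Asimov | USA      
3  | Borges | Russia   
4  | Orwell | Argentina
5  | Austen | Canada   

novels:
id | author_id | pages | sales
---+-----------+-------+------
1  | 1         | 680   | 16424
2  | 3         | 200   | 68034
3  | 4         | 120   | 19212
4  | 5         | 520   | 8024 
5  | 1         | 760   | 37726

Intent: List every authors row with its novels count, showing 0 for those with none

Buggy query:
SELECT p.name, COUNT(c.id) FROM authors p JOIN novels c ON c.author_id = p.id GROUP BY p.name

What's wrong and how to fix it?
Bug: An inner join excludes parents with zero children

Fix: Use LEFT JOIN so parents without children still appear (COUNT(c.id) gives 0)

Corrected query:
SELECT p.name, COUNT(c.id) FROM authors p LEFT JOIN novels c ON c.author_id = p.id GROUP BY p.name

Result:
name   | COUNT(c.id)
-------+------------
Asimov | 0          
Atwood | 2          
Austen | 1          
Borges | 1          
Orwell | 1          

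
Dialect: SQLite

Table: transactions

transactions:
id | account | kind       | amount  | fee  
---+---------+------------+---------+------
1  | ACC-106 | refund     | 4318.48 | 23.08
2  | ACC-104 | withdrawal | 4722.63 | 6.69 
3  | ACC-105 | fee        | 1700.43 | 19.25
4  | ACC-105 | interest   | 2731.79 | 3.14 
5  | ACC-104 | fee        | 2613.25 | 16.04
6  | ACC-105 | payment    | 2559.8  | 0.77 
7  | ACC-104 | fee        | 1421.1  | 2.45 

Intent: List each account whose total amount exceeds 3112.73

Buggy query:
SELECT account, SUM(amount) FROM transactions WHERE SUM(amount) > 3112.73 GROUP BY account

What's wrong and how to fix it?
Bug: WHERE runs before GROUP BY, so aggregates aren't available there

Fix: Use HAVING (which filters groups after aggregation) instead of WHERE

Corrected query:
SELECT account, SUM(amount) FROM transactions GROUP BY account HAVING SUM(amount) > 3112.73

Result:
account | SUM(amount)
--------+------------
ACC-104 | 8756.98    
ACC-105 | 6992.02    
ACC-106 | 4318.48    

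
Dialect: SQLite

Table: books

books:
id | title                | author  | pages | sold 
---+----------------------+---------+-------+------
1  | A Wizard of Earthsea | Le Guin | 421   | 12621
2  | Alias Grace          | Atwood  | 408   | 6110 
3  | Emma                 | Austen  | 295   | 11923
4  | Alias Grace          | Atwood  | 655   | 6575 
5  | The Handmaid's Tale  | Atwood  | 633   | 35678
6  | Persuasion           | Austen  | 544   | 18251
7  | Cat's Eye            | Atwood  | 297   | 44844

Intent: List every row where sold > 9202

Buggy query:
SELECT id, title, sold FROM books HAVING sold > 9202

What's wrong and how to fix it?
Bug: HAVING filters the output of aggregation, but this query has no GROUP BY and no aggregate functions, so SQLite rejects it (HAVING clause on a non-aggregate query); the condition here is per row

Fix: Replace HAVING with WHERE since the condition applies to individual rows

Corrected query:
SELECT id, title, sold FROM books WHERE sold > 9202

Result:
id | title                | sold 
---+----------------------+------
1  | A Wizard of Earthsea | 12621
3  | Emma                 | 11923
5  | The Handmaid's Tale  | 35678
6  | Persuasion           | 18251
7  | Cat's Eye            | 44844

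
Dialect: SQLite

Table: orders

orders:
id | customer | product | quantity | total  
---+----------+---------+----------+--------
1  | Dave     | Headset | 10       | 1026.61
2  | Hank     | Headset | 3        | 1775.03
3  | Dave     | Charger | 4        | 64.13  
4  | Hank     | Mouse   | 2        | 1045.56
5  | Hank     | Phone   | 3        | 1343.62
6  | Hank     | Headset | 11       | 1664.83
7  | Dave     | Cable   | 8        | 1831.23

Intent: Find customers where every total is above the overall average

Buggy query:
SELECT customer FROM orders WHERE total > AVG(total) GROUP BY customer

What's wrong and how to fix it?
Bug: WHERE evaluates per row before aggregation, so AVG() is unavailable

Fix: Compute the overall average in a scalar subquery and compare each group's MIN against it in HAVING

Corrected query:
SELECT customer FROM orders GROUP BY customer HAVING MIN(total) > (SELECT AVG(total) FROM orders)

Result:
(no rows)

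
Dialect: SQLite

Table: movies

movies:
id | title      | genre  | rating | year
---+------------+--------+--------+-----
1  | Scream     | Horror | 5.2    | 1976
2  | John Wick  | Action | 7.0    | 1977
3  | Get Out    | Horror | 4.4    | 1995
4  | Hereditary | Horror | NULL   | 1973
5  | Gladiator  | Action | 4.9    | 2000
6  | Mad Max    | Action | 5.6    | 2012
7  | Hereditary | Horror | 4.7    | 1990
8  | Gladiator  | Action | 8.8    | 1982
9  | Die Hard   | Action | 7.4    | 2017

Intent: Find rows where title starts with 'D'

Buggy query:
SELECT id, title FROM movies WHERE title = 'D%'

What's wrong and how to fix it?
Bug: Wildcards only work with LIKE; '=' treats '%' as a literal character

Fix: Use LIKE for wildcard pattern matching

Corrected query:
SELECT id, title FROM movies WHERE title LIKE 'D%'

Result:
id | title   
---+---------
9  | Die Hard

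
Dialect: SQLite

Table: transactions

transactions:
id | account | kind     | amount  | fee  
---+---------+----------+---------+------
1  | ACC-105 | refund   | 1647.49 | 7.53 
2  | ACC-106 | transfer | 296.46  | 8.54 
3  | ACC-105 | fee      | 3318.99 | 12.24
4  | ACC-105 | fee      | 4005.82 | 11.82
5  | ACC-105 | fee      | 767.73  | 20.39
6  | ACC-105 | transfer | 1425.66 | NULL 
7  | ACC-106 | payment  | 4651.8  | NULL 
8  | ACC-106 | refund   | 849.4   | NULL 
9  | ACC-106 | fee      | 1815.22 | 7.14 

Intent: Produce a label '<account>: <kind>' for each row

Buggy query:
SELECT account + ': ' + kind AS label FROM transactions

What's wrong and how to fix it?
Bug: SQLite uses || for string concatenation; + coerces text to numbers (yielding 0)

Fix: Use the || operator for string concatenation

Corrected query:
SELECT account || ': ' || kind AS label FROM transactions

Result:
label            
-----------------
ACC-105: refund  
ACC-106: transfer
ACC-105: fee     
ACC-105: fee     
ACC-105: fee     
ACC-105: transfer
ACC-106: payment 
ACC-106: refund  
ACC-106: fee     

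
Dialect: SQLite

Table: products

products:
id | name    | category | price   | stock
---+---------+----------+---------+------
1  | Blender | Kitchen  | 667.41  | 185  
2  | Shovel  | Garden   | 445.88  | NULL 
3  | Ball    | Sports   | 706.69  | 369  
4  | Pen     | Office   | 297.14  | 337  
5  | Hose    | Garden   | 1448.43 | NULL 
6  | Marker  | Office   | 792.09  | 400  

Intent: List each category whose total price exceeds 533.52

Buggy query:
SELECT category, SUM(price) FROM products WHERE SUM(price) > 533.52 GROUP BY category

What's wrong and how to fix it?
Bug: WHERE runs before GROUP BY, so aggregates aren't available there

Fix: Use HAVING (which filters groups after aggregation) instead of WHERE

Corrected query:
SELECT category, SUM(price) FROM products GROUP BY category HAVING SUM(price) > 533.52

Result:
category | SUM(price)
---------+-----------
Garden   | 1894.31   
Kitchen  | 667.41    
Office   | 1089.23   
Sports   | 706.69    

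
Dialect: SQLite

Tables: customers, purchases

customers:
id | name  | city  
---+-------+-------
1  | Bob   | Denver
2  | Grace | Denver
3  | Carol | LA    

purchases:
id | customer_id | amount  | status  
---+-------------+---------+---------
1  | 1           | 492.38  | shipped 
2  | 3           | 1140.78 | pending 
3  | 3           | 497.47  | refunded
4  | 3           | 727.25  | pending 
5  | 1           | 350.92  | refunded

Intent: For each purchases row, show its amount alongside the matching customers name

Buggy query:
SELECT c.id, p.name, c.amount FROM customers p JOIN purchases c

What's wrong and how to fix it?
Bug: Missing join condition: each purchases row is matched to all customers rows instead of just its own

Fix: Specify the join condition linking the foreign key to the parent id

Corrected query:
SELECT c.id, p.name, c.amount FROM customers p JOIN purchases c ON c.customer_id = p.id

Result:
id | name  | amount 
---+-------+--------
1  | Bob   | 492.38 
2  | Carol | 1140.78
3  | Carol | 497.47 
4  | Carol | 727.25 
5  | Bob   | 350.92 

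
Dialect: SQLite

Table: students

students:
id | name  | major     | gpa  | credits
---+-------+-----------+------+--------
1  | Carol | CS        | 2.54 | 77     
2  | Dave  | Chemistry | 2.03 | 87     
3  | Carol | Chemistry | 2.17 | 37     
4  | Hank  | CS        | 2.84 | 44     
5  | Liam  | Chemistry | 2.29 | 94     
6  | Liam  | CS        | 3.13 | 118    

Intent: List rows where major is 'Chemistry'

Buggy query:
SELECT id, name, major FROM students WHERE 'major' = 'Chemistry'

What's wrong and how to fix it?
Bug: Single quotes denote string literals in SQL; the column name is being compared as a constant string

Fix: Reference the column as major without single quotes

Corrected query:
SELECT id, name, major FROM students WHERE major = 'Chemistry'

Result:
id | name  | major    
---+-------+----------
2  | Dave  | Chemistry
3  | Carol | Chemistry
5  | Liam  | Chemistry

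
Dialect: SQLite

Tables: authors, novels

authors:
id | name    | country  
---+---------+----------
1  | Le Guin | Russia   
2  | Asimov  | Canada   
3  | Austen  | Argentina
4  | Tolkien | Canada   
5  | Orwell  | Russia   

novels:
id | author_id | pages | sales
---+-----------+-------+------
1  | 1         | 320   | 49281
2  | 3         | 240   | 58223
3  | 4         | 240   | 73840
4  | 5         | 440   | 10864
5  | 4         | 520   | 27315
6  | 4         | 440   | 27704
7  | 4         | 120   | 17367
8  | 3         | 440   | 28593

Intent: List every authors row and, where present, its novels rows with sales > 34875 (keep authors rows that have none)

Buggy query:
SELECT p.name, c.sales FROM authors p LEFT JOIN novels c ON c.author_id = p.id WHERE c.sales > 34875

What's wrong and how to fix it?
Bug: Filtering c.sales in WHERE discards the NULL rows produced by LEFT JOIN, turning it into an inner join

Fix: Put 'c.sales > 34875' in the JOIN's ON clause instead of WHERE

Corrected query:
SELECT p.name, c.sales FROM authors p LEFT JOIN novels c ON c.author_id = p.id AND c.sales > 34875

Result:
name    | sales
--------+------
Le Guin | 49281
Asimov  | NULL 
Austen  | 58223
Tolkien | 73840
Orwell  | NULL 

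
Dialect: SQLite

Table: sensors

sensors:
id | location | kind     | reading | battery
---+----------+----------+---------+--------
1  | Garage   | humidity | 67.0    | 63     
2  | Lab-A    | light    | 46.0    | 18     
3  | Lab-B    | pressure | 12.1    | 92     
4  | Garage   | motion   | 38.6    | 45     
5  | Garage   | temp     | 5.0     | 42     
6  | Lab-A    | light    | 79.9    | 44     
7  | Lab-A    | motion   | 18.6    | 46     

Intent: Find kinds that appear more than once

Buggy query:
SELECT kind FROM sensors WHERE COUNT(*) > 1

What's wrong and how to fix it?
Bug: COUNT(*) is an aggregate and cannot be used in WHERE

Fix: Group first, then use HAVING for the count condition

Corrected query:
SELECT kind FROM sensors GROUP BY kind HAVING COUNT(*) > 1

Result:
kind  
------
light 
motion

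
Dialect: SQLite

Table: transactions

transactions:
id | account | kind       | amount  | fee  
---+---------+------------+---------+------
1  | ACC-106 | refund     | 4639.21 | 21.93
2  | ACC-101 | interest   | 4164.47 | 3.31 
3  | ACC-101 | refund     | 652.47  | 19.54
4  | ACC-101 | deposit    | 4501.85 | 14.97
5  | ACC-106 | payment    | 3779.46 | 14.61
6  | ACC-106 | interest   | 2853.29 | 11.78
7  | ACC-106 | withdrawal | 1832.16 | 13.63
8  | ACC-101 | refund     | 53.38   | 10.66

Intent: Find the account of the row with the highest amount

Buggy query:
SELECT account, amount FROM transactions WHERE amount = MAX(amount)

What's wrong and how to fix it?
Bug: MAX(amount) is an aggregate and cannot be used directly in WHERE

Fix: Wrap MAX in a scalar subquery so WHERE compares against a single value

Corrected query:
SELECT account, amount FROM transactions WHERE amount = (SELECT MAX(amount) FROM transactions)

Result:
account | amount 
--------+--------
ACC-106 | 4639.21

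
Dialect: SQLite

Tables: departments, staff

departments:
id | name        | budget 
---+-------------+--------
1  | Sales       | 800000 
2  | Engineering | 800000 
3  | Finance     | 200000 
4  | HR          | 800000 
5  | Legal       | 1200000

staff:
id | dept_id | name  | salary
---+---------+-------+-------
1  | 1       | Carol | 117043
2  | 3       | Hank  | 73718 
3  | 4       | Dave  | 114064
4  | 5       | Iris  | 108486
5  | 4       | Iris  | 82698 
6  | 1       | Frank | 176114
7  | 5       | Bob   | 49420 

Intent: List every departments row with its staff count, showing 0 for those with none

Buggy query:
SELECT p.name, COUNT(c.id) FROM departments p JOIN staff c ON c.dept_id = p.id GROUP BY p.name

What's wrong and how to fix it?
Bug: An inner join excludes parents with zero children

Fix: Switch to LEFT JOIN to retain unmatched parent rows

Corrected query:
SELECT p.name, COUNT(c.id) FROM departments p LEFT JOIN staff c ON c.dept_id = p.id GROUP BY p.name

Result:
name        | COUNT(c.id)
------------+------------
Engineering | 0          
Finance     | 1          
HR          | 2          
Legal       | 2          
Sales       | 2          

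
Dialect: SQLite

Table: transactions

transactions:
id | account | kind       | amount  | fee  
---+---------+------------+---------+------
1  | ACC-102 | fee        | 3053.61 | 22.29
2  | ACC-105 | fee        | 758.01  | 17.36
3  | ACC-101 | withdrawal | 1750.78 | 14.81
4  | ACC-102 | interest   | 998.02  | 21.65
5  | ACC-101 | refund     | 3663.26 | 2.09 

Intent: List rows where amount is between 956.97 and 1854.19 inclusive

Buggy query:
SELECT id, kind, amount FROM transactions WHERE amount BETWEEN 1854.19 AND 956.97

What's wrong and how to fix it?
Bug: The bounds are reversed; BETWEEN a AND b requires a <= b to match anything

Fix: Swap the bounds so the smaller value comes first

Corrected query:
SELECT id, kind, amount FROM transactions WHERE amount BETWEEN 956.97 AND 1854.19

Result:
id | kind       | amount 
---+------------+--------
3  | withdrawal | 1750.78
4  | interest   | 998.02 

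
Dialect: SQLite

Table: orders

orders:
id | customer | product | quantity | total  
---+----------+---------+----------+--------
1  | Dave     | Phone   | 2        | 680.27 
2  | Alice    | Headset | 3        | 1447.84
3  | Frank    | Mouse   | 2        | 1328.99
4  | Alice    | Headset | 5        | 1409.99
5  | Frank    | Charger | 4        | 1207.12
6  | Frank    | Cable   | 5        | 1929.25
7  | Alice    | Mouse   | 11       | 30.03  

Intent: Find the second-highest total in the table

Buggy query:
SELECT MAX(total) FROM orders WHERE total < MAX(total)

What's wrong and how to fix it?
Bug: The inner MAX is an aggregate inside WHERE, which is not allowed

Fix: Compute the overall MAX in a subquery, then take MAX of rows below it

Corrected query:
SELECT MAX(total) FROM orders WHERE total < (SELECT MAX(total) FROM orders)

Result:
MAX(total)
----------
1447.84   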